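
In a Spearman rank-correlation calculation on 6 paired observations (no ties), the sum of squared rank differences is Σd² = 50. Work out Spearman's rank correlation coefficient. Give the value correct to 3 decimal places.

-0.429

ρ = 1 − 6Σd² / [n(n²−1)] = 1 − 6×50 / (6×35)
  = 1 − 300/210 = 1 − 1.4286 ≈ -0.429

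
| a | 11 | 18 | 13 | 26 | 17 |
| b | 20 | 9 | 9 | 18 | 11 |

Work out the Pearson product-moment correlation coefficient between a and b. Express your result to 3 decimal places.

n = 5, Σa = 85, Σb = 67, Σa² = 1579, Σb² = 1007, Σab = 1154
nΣab − ΣaΣb = 5770 − 5695 = 75
nΣa² − (Σa)² = 7895 − 7225 = 670; nΣb² − (Σb)² = 5035 − 4489 = 546
r = 75 / √(670 × 546) = 75 / 604.8306 ≈ 0.124

0.124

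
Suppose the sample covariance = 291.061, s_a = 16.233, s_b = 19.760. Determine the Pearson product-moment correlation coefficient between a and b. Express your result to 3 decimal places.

0.907

r = Cov(a,b) / (s_a · s_b) = 291.061 / (16.233 × 19.760)
  = 291.061 / 320.7641 ≈ 0.907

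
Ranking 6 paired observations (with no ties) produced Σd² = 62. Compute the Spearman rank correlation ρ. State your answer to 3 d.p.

ρ = 1 − 6Σd² / [n(n²−1)] = 1 − 6×62 / (6×35)
  = 1 − 372/210 = 1 − 1.7714 ≈ -0.771

-0.771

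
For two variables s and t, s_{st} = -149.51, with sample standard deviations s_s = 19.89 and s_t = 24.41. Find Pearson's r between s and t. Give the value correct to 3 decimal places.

r = Cov(s,t) / (s_s · s_t) = -149.51 / (19.89 × 24.41)
  = -149.51 / 485.5149 ≈ -0.308

-0.308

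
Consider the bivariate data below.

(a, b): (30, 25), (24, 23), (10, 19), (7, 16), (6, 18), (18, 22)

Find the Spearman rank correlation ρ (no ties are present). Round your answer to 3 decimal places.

0.943

Rank a: 6, 5, 3, 2, 1, 4
Rank b: 6, 5, 3, 1, 2, 4
d = rank(a) − rank(b): 0, 0, 0, 1, -1, 0; Σd² = 2
ρ = 1 − 6Σd² / [n(n²−1)] = 1 − 6×2 / (6×35) = 1 − 12/210 ≈ 0.943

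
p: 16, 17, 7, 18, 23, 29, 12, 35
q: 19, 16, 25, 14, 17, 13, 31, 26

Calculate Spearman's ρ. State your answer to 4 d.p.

-0.3810

Rank p: 3, 4, 1, 5, 6, 7, 2, 8
Rank q: 5, 3, 6, 2, 4, 1, 8, 7
d = rank(p) − rank(q): -2, 1, -5, 3, 2, 6, -6, 1; Σd² = 116
ρ = 1 − 6Σd² / [n(n²−1)] = 1 − 6×116 / (8×63) = 1 − 696/504 ≈ -0.3810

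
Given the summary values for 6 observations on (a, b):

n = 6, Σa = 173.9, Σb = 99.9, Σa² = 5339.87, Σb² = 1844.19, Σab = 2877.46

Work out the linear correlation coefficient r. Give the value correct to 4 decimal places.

r = (nΣab − ΣaΣb) / √[(nΣa² − (Σa)²)(nΣb² − (Σb)²)]
Numerator: 6×2877.46 − 173.9×99.9 = -107.85
Denominator: √[(32039.22 − 30241.21)(11065.14 − 9980.01)] = √[1798.01 × 1085.13] = 1396.8087
r = -107.85 / 1396.8087 ≈ -0.0772

-0.0772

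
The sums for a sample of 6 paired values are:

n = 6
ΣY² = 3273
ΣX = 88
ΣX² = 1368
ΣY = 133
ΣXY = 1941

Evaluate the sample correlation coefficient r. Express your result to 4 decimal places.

r = (nΣXY − ΣXΣY) / √[(nΣX² − (ΣX)²)(nΣY² − (ΣY)²)]
Numerator: 6×1941 − 88×133 = -58
Denominator: √[(8208 − 7744)(19638 − 17689)] = √[464 × 1949] = 950.9658
r = -58 / 950.9658 ≈ -0.0610

-0.0610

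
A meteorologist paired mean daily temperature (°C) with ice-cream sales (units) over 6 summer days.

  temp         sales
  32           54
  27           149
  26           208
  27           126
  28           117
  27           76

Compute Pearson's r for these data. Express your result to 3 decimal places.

n = 6, Σx = 167, Σy = 730, Σx² = 4671, Σy² = 103722, Σxy = 19889
nΣxy − ΣxΣy = 119334 − 121910 = -2576
nΣx² − (Σx)² = 28026 − 27889 = 137; nΣy² − (Σy)² = 622332 − 532900 = 89432
r = -2576 / √(137 × 89432) = -2576 / 3500.3120 ≈ -0.736

-0.736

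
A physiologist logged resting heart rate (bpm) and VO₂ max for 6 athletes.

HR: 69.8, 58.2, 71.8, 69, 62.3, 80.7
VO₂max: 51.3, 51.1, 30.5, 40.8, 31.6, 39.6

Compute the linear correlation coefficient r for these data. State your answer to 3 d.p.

n = 6, Σx = 411.8, Σy = 244.9, Σx² = 28569.3, Σy² = 10404.51, Σxy = 16724.26
nΣxy − ΣxΣy = 100345.56 − 100849.82 = -504.26
nΣx² − (Σx)² = 171415.8 − 169579.24 = 1836.56; nΣy² − (Σy)² = 62427.06 − 59976.01 = 2451.05
r = -504.26 / √(1836.56 × 2451.05) = -504.26 / 2121.6740 ≈ -0.238

-0.238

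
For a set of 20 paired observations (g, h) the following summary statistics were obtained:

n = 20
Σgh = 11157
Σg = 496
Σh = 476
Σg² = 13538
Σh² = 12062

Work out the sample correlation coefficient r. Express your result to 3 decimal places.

-0.680

r = (nΣgh − ΣgΣh) / √[(nΣg² − (Σg)²)(nΣh² − (Σh)²)]
Numerator: 20×11157 − 496×476 = -12956
Denominator: √[(270760 − 246016)(241240 − 226576)] = √[24744 × 14664] = 19048.5174
r = -12956 / 19048.5174 ≈ -0.680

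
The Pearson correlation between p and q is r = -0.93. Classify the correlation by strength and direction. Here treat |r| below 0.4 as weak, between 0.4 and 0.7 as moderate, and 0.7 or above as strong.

r = -0.93 < 0 so the relationship is negative.
|r| = 0.93, which falls in the strong range.

strong negative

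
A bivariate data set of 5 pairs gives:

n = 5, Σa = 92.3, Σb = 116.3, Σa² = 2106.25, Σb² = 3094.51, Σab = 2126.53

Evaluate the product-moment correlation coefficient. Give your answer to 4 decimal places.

r = (nΣab − ΣaΣb) / √[(nΣa² − (Σa)²)(nΣb² − (Σb)²)]
Numerator: 5×2126.53 − 92.3×116.3 = -101.84
Denominator: √[(10531.25 − 8519.29)(15472.55 − 13525.69)] = √[2011.96 × 1946.86] = 1979.1424
r = -101.84 / 1979.1424 ≈ -0.0515

-0.0515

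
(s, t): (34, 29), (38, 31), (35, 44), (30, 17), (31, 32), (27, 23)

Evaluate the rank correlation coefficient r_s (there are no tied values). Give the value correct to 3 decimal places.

Rank s: 4, 6, 5, 2, 3, 1
Rank t: 3, 4, 6, 1, 5, 2
d = rank(s) − rank(t): 1, 2, -1, 1, -2, -1; Σd² = 12
ρ = 1 − 6Σd² / [n(n²−1)] = 1 − 6×12 / (6×35) = 1 − 72/210 ≈ 0.657

0.657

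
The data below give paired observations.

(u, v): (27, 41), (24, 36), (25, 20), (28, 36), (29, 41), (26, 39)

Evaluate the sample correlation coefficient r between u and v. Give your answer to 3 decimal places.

0.506

n = 6, Σu = 159, Σv = 213, Σu² = 4231, Σv² = 7875, Σuv = 5682
nΣuv − ΣuΣv = 34092 − 33867 = 225
nΣu² − (Σu)² = 25386 − 25281 = 105; nΣv² − (Σv)² = 47250 − 45369 = 1881
r = 225 / √(105 × 1881) = 225 / 444.4153 ≈ 0.506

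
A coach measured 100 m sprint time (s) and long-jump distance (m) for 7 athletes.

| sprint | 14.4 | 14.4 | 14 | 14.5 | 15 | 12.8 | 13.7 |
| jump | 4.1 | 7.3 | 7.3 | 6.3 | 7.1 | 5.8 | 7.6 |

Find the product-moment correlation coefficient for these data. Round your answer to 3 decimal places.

0.071

n = 7, Σx = 98.8, Σy = 45.5, Σx² = 1397.5, Σy² = 304.89, Σxy = 642.57
nΣxy − ΣxΣy = 4497.99 − 4495.4 = 2.59
nΣx² − (Σx)² = 9782.5 − 9761.44 = 21.06; nΣy² − (Σy)² = 2134.23 − 2070.25 = 63.98
r = 2.59 / √(21.06 × 63.98) = 2.59 / 36.7072 ≈ 0.071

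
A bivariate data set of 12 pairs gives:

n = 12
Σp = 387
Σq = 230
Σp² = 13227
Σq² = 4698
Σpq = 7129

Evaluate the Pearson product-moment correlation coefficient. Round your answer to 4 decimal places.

r = (nΣpq − ΣpΣq) / √[(nΣp² − (Σp)²)(nΣq² − (Σq)²)]
Numerator: 12×7129 − 387×230 = -3462
Denominator: √[(158724 − 149769)(56376 − 52900)] = √[8955 × 3476] = 5579.2096
r = -3462 / 5579.2096 ≈ -0.6205

-0.6205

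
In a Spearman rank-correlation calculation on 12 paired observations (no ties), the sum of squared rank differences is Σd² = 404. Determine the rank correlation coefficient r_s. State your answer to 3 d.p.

-0.413

ρ = 1 − 6Σd² / [n(n²−1)] = 1 − 6×404 / (12×143)
  = 1 − 2424/1716 = 1 − 1.4126 ≈ -0.413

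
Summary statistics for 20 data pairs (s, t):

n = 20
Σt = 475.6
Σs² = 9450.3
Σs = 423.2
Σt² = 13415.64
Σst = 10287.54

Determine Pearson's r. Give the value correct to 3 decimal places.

0.219

r = (nΣst − ΣsΣt) / √[(nΣs² − (Σs)²)(nΣt² − (Σt)²)]
Numerator: 20×10287.54 − 423.2×475.6 = 4476.88
Denominator: √[(189006 − 179098.24)(268312.8 − 226195.36)] = √[9907.76 × 42117.44] = 20427.6648
r = 4476.88 / 20427.6648 ≈ 0.219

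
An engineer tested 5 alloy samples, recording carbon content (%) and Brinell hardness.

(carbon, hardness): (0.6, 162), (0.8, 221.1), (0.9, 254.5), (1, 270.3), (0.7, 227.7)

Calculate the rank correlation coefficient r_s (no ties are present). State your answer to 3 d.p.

0.900

Rank carbon: 1, 3, 4, 5, 2
Rank hardness: 1, 2, 4, 5, 3
d = rank(carbon) − rank(hardness): 0, 1, 0, 0, -1; Σd² = 2
ρ = 1 − 6Σd² / [n(n²−1)] = 1 − 6×2 / (5×24) = 1 − 12/120 ≈ 0.900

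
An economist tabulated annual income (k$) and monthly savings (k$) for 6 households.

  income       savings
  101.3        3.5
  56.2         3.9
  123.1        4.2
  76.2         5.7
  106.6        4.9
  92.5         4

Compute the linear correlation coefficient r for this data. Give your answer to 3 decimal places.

-0.106

n = 6, Σx = 555.9, Σy = 26.2, Σx² = 54299.99, Σy² = 117.6, Σxy = 2417.43
nΣxy − ΣxΣy = 14504.58 − 14564.58 = -60
nΣx² − (Σx)² = 325799.94 − 309024.81 = 16775.13; nΣy² − (Σy)² = 705.6 − 686.44 = 19.16
r = -60 / √(16775.13 × 19.16) = -60 / 566.9316 ≈ -0.106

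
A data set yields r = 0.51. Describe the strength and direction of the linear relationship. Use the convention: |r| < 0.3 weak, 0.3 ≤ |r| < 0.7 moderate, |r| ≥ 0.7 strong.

moderate positive

r = 0.51 > 0 so the relationship is positive.
|r| = 0.51, which falls in the moderate range.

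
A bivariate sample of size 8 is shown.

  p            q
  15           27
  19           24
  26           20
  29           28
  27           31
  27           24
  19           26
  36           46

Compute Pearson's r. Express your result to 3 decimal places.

n = 8, Σp = 198, Σq = 226, Σp² = 5218, Σq² = 6818, Σpq = 5828
nΣpq − ΣpΣq = 46624 − 44748 = 1876
nΣp² − (Σp)² = 41744 − 39204 = 2540; nΣq² − (Σq)² = 54544 − 51076 = 3468
r = 1876 / √(2540 × 3468) = 1876 / 2967.9488 ≈ 0.632

0.632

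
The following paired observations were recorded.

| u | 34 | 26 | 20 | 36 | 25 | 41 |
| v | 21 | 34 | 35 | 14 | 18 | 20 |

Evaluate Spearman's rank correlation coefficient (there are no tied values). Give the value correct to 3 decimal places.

Rank u: 4, 3, 1, 5, 2, 6
Rank v: 4, 5, 6, 1, 2, 3
d = rank(u) − rank(v): 0, -2, -5, 4, 0, 3; Σd² = 54
ρ = 1 − 6Σd² / [n(n²−1)] = 1 − 6×54 / (6×35) = 1 − 324/210 ≈ -0.543

-0.543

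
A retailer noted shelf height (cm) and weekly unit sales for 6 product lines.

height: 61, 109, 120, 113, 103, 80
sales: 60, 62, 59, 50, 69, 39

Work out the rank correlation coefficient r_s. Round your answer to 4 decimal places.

Rank height: 1, 4, 6, 5, 3, 2
Rank sales: 4, 5, 3, 2, 6, 1
d = rank(height) − rank(sales): -3, -1, 3, 3, -3, 1; Σd² = 38
ρ = 1 − 6Σd² / [n(n²−1)] = 1 − 6×38 / (6×35) = 1 − 228/210 ≈ -0.0857

-0.0857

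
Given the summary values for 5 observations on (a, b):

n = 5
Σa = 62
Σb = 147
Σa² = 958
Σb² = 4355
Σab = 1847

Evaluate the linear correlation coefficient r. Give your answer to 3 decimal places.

r = (nΣab − ΣaΣb) / √[(nΣa² − (Σa)²)(nΣb² − (Σb)²)]
Numerator: 5×1847 − 62×147 = 121
Denominator: √[(4790 − 3844)(21775 − 21609)] = √[946 × 166] = 396.2777
r = 121 / 396.2777 ≈ 0.305

0.305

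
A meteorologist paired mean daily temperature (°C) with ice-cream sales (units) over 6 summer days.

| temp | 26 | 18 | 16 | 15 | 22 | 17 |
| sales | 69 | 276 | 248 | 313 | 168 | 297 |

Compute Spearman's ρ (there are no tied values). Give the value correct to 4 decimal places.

-0.8286

Rank temp: 6, 4, 2, 1, 5, 3
Rank sales: 1, 4, 3, 6, 2, 5
d = rank(temp) − rank(sales): 5, 0, -1, -5, 3, -2; Σd² = 64
ρ = 1 − 6Σd² / [n(n²−1)] = 1 − 6×64 / (6×35) = 1 − 384/210 ≈ -0.8286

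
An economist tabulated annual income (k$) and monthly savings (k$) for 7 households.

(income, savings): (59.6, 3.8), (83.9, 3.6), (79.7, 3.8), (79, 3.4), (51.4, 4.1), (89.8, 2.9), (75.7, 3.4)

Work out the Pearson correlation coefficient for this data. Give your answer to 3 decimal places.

-0.801

n = 7, Σx = 519.1, Σy = 25, Σx² = 39620.95, Σy² = 90.18, Σxy = 1828.52
nΣxy − ΣxΣy = 12799.64 − 12977.5 = -177.86
nΣx² − (Σx)² = 277346.65 − 269464.81 = 7881.84; nΣy² − (Σy)² = 631.26 − 625 = 6.26
r = -177.86 / √(7881.84 × 6.26) = -177.86 / 222.1268 ≈ -0.801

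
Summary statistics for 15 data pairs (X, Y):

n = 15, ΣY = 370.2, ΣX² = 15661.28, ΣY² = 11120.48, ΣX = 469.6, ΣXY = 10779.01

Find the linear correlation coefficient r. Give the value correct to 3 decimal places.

r = (nΣXY − ΣXΣY) / √[(nΣX² − (ΣX)²)(nΣY² − (ΣY)²)]
Numerator: 15×10779.01 − 469.6×370.2 = -12160.77
Denominator: √[(234919.2 − 220524.16)(166807.2 − 137048.04)] = √[14395.04 × 29759.16] = 20697.4467
r = -12160.77 / 20697.4467 ≈ -0.588

-0.588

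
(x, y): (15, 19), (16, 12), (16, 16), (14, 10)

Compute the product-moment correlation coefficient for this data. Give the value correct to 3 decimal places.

0.324

n = 4, Σx = 61, Σy = 57, Σx² = 933, Σy² = 861, Σxy = 873
nΣxy − ΣxΣy = 3492 − 3477 = 15
nΣx² − (Σx)² = 3732 − 3721 = 11; nΣy² − (Σy)² = 3444 − 3249 = 195
r = 15 / √(11 × 195) = 15 / 46.3141 ≈ 0.324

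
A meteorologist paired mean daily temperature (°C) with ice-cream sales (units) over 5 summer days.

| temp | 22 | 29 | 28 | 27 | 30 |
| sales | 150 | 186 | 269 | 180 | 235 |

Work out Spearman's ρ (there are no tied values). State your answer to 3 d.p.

0.700

Rank temp: 1, 4, 3, 2, 5
Rank sales: 1, 3, 5, 2, 4
d = rank(temp) − rank(sales): 0, 1, -2, 0, 1; Σd² = 6
ρ = 1 − 6Σd² / [n(n²−1)] = 1 − 6×6 / (5×24) = 1 − 36/120 ≈ 0.700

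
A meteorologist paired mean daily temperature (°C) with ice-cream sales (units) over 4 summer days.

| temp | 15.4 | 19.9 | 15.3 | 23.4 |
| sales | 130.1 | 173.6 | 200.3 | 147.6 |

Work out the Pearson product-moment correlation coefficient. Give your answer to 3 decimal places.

n = 4, Σx = 74, Σy = 651.6, Σx² = 1414.82, Σy² = 108968.82, Σxy = 11976.61
nΣxy − ΣxΣy = 47906.44 − 48218.4 = -311.96
nΣx² − (Σx)² = 5659.28 − 5476 = 183.28; nΣy² − (Σy)² = 435875.28 − 424582.56 = 11292.72
r = -311.96 / √(183.28 × 11292.72) = -311.96 / 1438.6555 ≈ -0.217

-0.217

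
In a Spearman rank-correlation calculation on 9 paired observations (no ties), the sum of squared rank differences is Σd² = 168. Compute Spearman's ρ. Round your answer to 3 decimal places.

ρ = 1 − 6Σd² / [n(n²−1)] = 1 − 6×168 / (9×80)
  = 1 − 1008/720 = 1 − 1.4000 ≈ -0.400

-0.400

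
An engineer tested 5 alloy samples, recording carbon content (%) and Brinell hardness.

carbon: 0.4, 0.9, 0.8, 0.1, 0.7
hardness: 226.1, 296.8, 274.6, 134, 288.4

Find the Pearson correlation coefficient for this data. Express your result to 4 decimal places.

0.9651

n = 5, Σx = 2.9, Σy = 1219.9, Σx² = 2.11, Σy² = 315747.17, Σxy = 792.52
nΣxy − ΣxΣy = 3962.6 − 3537.71 = 424.89
nΣx² − (Σx)² = 10.55 − 8.41 = 2.14; nΣy² − (Σy)² = 1578735.85 − 1488156.01 = 90579.84
r = 424.89 / √(2.14 × 90579.84) = 424.89 / 440.2736 ≈ 0.9651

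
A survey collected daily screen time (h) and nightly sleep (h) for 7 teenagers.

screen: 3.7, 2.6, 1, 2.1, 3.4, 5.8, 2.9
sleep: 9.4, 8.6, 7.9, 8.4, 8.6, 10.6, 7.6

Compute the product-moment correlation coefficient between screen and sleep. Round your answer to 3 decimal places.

n = 7, Σx = 21.5, Σy = 61.1, Σx² = 79.47, Σy² = 539.37, Σxy = 195.44
nΣxy − ΣxΣy = 1368.08 − 1313.65 = 54.43
nΣx² − (Σx)² = 556.29 − 462.25 = 94.04; nΣy² − (Σy)² = 3775.59 − 3733.21 = 42.38
r = 54.43 / √(94.04 × 42.38) = 54.43 / 63.1301 ≈ 0.862

0.862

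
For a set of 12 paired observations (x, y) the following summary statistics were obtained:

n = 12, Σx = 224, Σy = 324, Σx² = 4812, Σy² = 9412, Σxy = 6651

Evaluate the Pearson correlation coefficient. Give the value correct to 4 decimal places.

0.9318

r = (nΣxy − ΣxΣy) / √[(nΣx² − (Σx)²)(nΣy² − (Σy)²)]
Numerator: 12×6651 − 224×324 = 7236
Denominator: √[(57744 − 50176)(112944 − 104976)] = √[7568 × 7968] = 7765.4249
r = 7236 / 7765.4249 ≈ 0.9318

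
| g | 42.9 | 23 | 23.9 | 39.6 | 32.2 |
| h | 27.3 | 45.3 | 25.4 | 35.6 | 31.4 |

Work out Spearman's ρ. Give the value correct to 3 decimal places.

-0.300

Rank g: 5, 1, 2, 4, 3
Rank h: 2, 5, 1, 4, 3
d = rank(g) − rank(h): 3, -4, 1, 0, 0; Σd² = 26
ρ = 1 − 6Σd² / [n(n²−1)] = 1 − 6×26 / (5×24) = 1 − 156/120 ≈ -0.300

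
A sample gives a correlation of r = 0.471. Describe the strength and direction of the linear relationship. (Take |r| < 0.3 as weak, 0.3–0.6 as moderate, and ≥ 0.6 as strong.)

r = 0.471 > 0 so the relationship is positive.
|r| = 0.471, which falls in the moderate range.

moderate positive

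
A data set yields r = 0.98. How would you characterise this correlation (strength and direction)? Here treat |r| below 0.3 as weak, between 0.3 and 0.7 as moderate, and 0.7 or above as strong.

r = 0.98 > 0 so the relationship is positive.
|r| = 0.98, which falls in the strong range.

strong positive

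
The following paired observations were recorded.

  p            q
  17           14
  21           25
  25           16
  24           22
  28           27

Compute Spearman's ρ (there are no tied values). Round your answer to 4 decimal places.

0.6000

Rank p: 1, 2, 4, 3, 5
Rank q: 1, 4, 2, 3, 5
d = rank(p) − rank(q): 0, -2, 2, 0, 0; Σd² = 8
ρ = 1 − 6Σd² / [n(n²−1)] = 1 − 6×8 / (5×24) = 1 − 48/120 ≈ 0.6000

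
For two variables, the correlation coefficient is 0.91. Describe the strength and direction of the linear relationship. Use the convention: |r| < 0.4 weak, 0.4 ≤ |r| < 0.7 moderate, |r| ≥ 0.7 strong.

r = 0.91 > 0 so the relationship is positive.
|r| = 0.91, which falls in the strong range.

strong positive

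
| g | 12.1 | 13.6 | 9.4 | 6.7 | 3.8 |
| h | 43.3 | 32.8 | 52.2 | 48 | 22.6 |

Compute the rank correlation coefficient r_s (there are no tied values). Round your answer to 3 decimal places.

0.100

Rank g: 4, 5, 3, 2, 1
Rank h: 3, 2, 5, 4, 1
d = rank(g) − rank(h): 1, 3, -2, -2, 0; Σd² = 18
ρ = 1 − 6Σd² / [n(n²−1)] = 1 − 6×18 / (5×24) = 1 − 108/120 ≈ 0.100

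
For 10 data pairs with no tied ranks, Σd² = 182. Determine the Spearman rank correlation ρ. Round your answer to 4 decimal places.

-0.1030

ρ = 1 − 6Σd² / [n(n²−1)] = 1 − 6×182 / (10×99)
  = 1 − 1092/990 = 1 − 1.10303 ≈ -0.1030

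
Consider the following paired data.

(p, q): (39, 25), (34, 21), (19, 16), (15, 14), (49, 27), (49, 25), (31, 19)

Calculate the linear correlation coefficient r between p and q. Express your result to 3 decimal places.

n = 7, Σp = 236, Σq = 147, Σp² = 9026, Σq² = 3233, Σpq = 5340
nΣpq − ΣpΣq = 37380 − 34692 = 2688
nΣp² − (Σp)² = 63182 − 55696 = 7486; nΣq² − (Σq)² = 22631 − 21609 = 1022
r = 2688 / √(7486 × 1022) = 2688 / 2765.9884 ≈ 0.972

0.972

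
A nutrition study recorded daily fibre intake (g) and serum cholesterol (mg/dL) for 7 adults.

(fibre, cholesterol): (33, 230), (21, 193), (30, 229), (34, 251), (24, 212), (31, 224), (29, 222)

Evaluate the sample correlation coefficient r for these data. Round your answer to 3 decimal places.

n = 7, Σx = 202, Σy = 1561, Σx² = 5964, Σy² = 349995, Σxy = 45517
nΣxy − ΣxΣy = 318619 − 315322 = 3297
nΣx² − (Σx)² = 41748 − 40804 = 944; nΣy² − (Σy)² = 2449965 − 2436721 = 13244
r = 3297 / √(944 × 13244) = 3297 / 3535.8643 ≈ 0.932

0.932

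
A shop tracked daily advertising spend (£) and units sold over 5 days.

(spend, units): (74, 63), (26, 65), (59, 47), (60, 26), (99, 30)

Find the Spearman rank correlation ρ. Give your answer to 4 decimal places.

-0.5000

Rank spend: 4, 1, 2, 3, 5
Rank units: 4, 5, 3, 1, 2
d = rank(spend) − rank(units): 0, -4, -1, 2, 3; Σd² = 30
ρ = 1 − 6Σd² / [n(n²−1)] = 1 − 6×30 / (5×24) = 1 − 180/120 ≈ -0.5000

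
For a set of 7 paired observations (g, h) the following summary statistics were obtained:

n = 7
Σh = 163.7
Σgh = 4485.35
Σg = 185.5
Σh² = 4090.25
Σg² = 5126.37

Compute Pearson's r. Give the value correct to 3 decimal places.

0.627

r = (nΣgh − ΣgΣh) / √[(nΣg² − (Σg)²)(nΣh² − (Σh)²)]
Numerator: 7×4485.35 − 185.5×163.7 = 1031.1
Denominator: √[(35884.59 − 34410.25)(28631.75 − 26797.69)] = √[1474.34 × 1834.06] = 1644.3929
r = 1031.1 / 1644.3929 ≈ 0.627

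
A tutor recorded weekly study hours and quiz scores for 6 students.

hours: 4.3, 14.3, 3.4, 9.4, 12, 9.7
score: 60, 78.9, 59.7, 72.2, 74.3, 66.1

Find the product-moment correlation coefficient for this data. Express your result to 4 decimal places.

n = 6, Σx = 53.1, Σy = 411.2, Σx² = 560.99, Σy² = 28491.84, Σxy = 3800.7
nΣxy − ΣxΣy = 22804.2 − 21834.72 = 969.48
nΣx² − (Σx)² = 3365.94 − 2819.61 = 546.33; nΣy² − (Σy)² = 170951.04 − 169085.44 = 1865.6
r = 969.48 / √(546.33 × 1865.6) = 969.48 / 1009.5708 ≈ 0.9603

0.9603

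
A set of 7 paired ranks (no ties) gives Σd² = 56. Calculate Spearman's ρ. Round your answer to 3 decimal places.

0.000

ρ = 1 − 6Σd² / [n(n²−1)] = 1 − 6×56 / (7×48)
  = 1 − 336/336 = 1 − 1.0000 ≈ 0.000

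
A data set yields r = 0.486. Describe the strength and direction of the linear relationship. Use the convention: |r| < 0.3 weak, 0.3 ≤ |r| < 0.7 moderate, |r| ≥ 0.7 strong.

moderate positive

r = 0.486 > 0 so the relationship is positive.
|r| = 0.486, which falls in the moderate range.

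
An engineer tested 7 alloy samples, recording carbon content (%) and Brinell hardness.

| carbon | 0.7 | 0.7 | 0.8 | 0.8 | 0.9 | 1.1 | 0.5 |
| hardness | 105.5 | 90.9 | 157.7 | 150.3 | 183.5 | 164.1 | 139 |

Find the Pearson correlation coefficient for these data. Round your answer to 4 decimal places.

0.5549

n = 7, Σx = 5.5, Σy = 991, Σx² = 4.53, Σy² = 146774.5, Σxy = 799.04
nΣxy − ΣxΣy = 5593.28 − 5450.5 = 142.78
nΣx² − (Σx)² = 31.71 − 30.25 = 1.46; nΣy² − (Σy)² = 1027421.5 − 982081 = 45340.5
r = 142.78 / √(1.46 × 45340.5) = 142.78 / 257.2880 ≈ 0.5549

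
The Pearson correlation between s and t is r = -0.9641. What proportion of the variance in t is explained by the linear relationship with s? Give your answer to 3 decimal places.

r² = (-0.9641)² = 0.929

0.929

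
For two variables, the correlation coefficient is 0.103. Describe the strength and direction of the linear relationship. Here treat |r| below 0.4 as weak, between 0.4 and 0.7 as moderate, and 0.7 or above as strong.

weak positive

r = 0.103 > 0 so the relationship is positive.
|r| = 0.103, which falls in the weak range.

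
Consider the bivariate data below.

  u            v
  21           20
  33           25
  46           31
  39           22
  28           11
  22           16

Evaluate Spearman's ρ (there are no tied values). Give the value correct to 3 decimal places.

0.714

Rank u: 1, 4, 6, 5, 3, 2
Rank v: 3, 5, 6, 4, 1, 2
d = rank(u) − rank(v): -2, -1, 0, 1, 2, 0; Σd² = 10
ρ = 1 − 6Σd² / [n(n²−1)] = 1 − 6×10 / (6×35) = 1 − 60/210 ≈ 0.714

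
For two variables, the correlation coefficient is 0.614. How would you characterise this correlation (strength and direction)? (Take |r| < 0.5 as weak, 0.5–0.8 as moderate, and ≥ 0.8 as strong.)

r = 0.614 > 0 so the relationship is positive.
|r| = 0.614, which falls in the moderate range.

moderate positive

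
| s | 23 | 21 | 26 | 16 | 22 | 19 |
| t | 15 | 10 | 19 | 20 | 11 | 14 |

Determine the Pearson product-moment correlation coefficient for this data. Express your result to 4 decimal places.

-0.0979

n = 6, Σs = 127, Σt = 89, Σs² = 2747, Σt² = 1403, Σst = 1877
nΣst − ΣsΣt = 11262 − 11303 = -41
nΣs² − (Σs)² = 16482 − 16129 = 353; nΣt² − (Σt)² = 8418 − 7921 = 497
r = -41 / √(353 × 497) = -41 / 418.8568 ≈ -0.0979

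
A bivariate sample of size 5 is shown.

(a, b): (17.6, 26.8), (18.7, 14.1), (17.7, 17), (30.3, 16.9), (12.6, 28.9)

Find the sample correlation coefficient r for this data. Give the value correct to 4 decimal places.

-0.5593

n = 5, Σa = 96.9, Σb = 103.7, Σa² = 2049.59, Σb² = 2326.87, Σab = 1912.46
nΣab − ΣaΣb = 9562.3 − 10048.53 = -486.23
nΣa² − (Σa)² = 10247.95 − 9389.61 = 858.34; nΣb² − (Σb)² = 11634.35 − 10753.69 = 880.66
r = -486.23 / √(858.34 × 880.66) = -486.23 / 869.4284 ≈ -0.5593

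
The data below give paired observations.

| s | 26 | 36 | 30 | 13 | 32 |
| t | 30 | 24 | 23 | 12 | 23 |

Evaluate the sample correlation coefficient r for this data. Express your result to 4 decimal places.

n = 5, Σs = 137, Σt = 112, Σs² = 4065, Σt² = 2678, Σst = 3226
nΣst − ΣsΣt = 16130 − 15344 = 786
nΣs² − (Σs)² = 20325 − 18769 = 1556; nΣt² − (Σt)² = 13390 − 12544 = 846
r = 786 / √(1556 × 846) = 786 / 1147.3343 ≈ 0.6851

0.6851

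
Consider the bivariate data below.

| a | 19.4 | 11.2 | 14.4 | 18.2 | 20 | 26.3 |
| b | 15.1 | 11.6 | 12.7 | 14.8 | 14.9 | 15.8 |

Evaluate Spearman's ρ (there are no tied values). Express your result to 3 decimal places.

Rank a: 4, 1, 2, 3, 5, 6
Rank b: 5, 1, 2, 3, 4, 6
d = rank(a) − rank(b): -1, 0, 0, 0, 1, 0; Σd² = 2
ρ = 1 − 6Σd² / [n(n²−1)] = 1 − 6×2 / (6×35) = 1 − 12/210 ≈ 0.943

0.943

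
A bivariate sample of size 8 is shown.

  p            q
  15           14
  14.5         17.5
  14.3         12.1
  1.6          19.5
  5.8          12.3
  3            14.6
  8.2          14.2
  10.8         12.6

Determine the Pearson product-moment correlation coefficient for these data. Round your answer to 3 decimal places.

-0.337

n = 8, Σp = 73.2, Σq = 116.8, Σp² = 868.82, Σq² = 1753.76, Σpq = 1035.64
nΣpq − ΣpΣq = 8285.12 − 8549.76 = -264.64
nΣp² − (Σp)² = 6950.56 − 5358.24 = 1592.32; nΣq² − (Σq)² = 14030.08 − 13642.24 = 387.84
r = -264.64 / √(1592.32 × 387.84) = -264.64 / 785.8533 ≈ -0.337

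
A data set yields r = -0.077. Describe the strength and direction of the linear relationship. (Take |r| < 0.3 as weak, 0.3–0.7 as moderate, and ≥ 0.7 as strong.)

weak negative

r = -0.077 < 0 so the relationship is negative.
|r| = 0.077, which falls in the weak range.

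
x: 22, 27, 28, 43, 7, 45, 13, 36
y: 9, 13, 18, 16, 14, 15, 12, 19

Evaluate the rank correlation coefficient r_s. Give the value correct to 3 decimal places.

0.619

Rank x: 3, 4, 5, 7, 1, 8, 2, 6
Rank y: 1, 3, 7, 6, 4, 5, 2, 8
d = rank(x) − rank(y): 2, 1, -2, 1, -3, 3, 0, -2; Σd² = 32
ρ = 1 − 6Σd² / [n(n²−1)] = 1 − 6×32 / (8×63) = 1 − 192/504 ≈ 0.619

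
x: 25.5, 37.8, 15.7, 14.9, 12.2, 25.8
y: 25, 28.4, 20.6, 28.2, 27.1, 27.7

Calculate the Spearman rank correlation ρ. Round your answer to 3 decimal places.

0.371

Rank x: 4, 6, 3, 2, 1, 5
Rank y: 2, 6, 1, 5, 3, 4
d = rank(x) − rank(y): 2, 0, 2, -3, -2, 1; Σd² = 22
ρ = 1 − 6Σd² / [n(n²−1)] = 1 − 6×22 / (6×35) = 1 − 132/210 ≈ 0.371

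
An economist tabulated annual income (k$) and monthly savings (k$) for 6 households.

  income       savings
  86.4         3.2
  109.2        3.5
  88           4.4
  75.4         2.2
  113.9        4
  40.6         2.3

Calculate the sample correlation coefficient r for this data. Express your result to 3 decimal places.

0.709

n = 6, Σx = 513.5, Σy = 19.6, Σx² = 47440.33, Σy² = 67.98, Σxy = 1760.74
nΣxy − ΣxΣy = 10564.44 − 10064.6 = 499.84
nΣx² − (Σx)² = 284641.98 − 263682.25 = 20959.73; nΣy² − (Σy)² = 407.88 − 384.16 = 23.72
r = 499.84 / √(20959.73 × 23.72) = 499.84 / 705.0991 ≈ 0.709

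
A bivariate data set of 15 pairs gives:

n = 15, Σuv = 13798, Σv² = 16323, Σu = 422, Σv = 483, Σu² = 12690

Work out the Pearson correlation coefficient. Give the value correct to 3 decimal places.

r = (nΣuv − ΣuΣv) / √[(nΣu² − (Σu)²)(nΣv² − (Σv)²)]
Numerator: 15×13798 − 422×483 = 3144
Denominator: √[(190350 − 178084)(244845 − 233289)] = √[12266 × 11556] = 11905.7085
r = 3144 / 11905.7085 ≈ 0.264

0.264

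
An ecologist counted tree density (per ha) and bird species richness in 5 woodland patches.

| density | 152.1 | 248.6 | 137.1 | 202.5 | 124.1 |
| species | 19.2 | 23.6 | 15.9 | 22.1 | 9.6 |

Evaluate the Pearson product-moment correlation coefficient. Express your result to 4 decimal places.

n = 5, Σx = 864.4, Σy = 90.4, Σx² = 160139.84, Σy² = 1758.98, Σxy = 16633.78
nΣxy − ΣxΣy = 83168.9 − 78141.76 = 5027.14
nΣx² − (Σx)² = 800699.2 − 747187.36 = 53511.84; nΣy² − (Σy)² = 8794.9 − 8172.16 = 622.74
r = 5027.14 / √(53511.84 × 622.74) = 5027.14 / 5772.6912 ≈ 0.8708

0.8708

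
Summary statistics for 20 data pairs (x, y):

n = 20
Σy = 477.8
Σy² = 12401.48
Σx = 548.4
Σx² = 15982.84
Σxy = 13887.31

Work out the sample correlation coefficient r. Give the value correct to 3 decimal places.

0.814

r = (nΣxy − ΣxΣy) / √[(nΣx² − (Σx)²)(nΣy² − (Σy)²)]
Numerator: 20×13887.31 − 548.4×477.8 = 15720.68
Denominator: √[(319656.8 − 300742.56)(248029.6 − 228292.84)] = √[18914.24 × 19736.76] = 19321.1236
r = 15720.68 / 19321.1236 ≈ 0.814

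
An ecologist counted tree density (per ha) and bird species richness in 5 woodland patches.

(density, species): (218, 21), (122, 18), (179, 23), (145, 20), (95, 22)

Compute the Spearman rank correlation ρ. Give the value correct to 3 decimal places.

Rank density: 5, 2, 4, 3, 1
Rank species: 3, 1, 5, 2, 4
d = rank(density) − rank(species): 2, 1, -1, 1, -3; Σd² = 16
ρ = 1 − 6Σd² / [n(n²−1)] = 1 − 6×16 / (5×24) = 1 − 96/120 ≈ 0.200

0.200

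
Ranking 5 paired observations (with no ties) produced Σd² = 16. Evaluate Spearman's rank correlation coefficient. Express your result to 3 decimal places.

ρ = 1 − 6Σd² / [n(n²−1)] = 1 − 6×16 / (5×24)
  = 1 − 96/120 = 1 − 0.8000 ≈ 0.200

0.200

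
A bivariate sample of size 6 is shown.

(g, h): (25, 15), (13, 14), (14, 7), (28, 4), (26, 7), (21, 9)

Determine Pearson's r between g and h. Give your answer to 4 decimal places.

n = 6, Σg = 127, Σh = 56, Σg² = 2891, Σh² = 616, Σgh = 1138
nΣgh − ΣgΣh = 6828 − 7112 = -284
nΣg² − (Σg)² = 17346 − 16129 = 1217; nΣh² − (Σh)² = 3696 − 3136 = 560
r = -284 / √(1217 × 560) = -284 / 825.5422 ≈ -0.3440

-0.3440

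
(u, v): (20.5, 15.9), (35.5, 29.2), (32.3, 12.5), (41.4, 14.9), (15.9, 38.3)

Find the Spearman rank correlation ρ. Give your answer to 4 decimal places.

-0.5000

Rank u: 2, 4, 3, 5, 1
Rank v: 3, 4, 1, 2, 5
d = rank(u) − rank(v): -1, 0, 2, 3, -4; Σd² = 30
ρ = 1 − 6Σd² / [n(n²−1)] = 1 − 6×30 / (5×24) = 1 − 180/120 ≈ -0.5000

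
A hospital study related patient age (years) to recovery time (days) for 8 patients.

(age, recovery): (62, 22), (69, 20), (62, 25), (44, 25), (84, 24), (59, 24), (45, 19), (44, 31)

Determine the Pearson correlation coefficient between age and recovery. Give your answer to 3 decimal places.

-0.258

n = 8, Σx = 469, Σy = 190, Σx² = 28883, Σy² = 4608, Σxy = 11045
nΣxy − ΣxΣy = 88360 − 89110 = -750
nΣx² − (Σx)² = 231064 − 219961 = 11103; nΣy² − (Σy)² = 36864 − 36100 = 764
r = -750 / √(11103 × 764) = -750 / 2912.5061 ≈ -0.258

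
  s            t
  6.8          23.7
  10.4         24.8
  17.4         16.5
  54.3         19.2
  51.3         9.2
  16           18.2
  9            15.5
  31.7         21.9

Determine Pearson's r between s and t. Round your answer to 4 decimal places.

-0.4787

n = 8, Σs = 196.9, Σt = 149, Σs² = 7379.23, Σt² = 2953.36, Σst = 3345.63
nΣst − ΣsΣt = 26765.04 − 29338.1 = -2573.06
nΣs² − (Σs)² = 59033.84 − 38769.61 = 20264.23; nΣt² − (Σt)² = 23626.88 − 22201 = 1425.88
r = -2573.06 / √(20264.23 × 1425.88) = -2573.06 / 5375.3475 ≈ -0.4787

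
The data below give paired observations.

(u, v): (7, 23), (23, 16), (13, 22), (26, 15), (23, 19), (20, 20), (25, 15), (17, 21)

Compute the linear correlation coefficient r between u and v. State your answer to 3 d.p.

-0.908

n = 8, Σu = 154, Σv = 151, Σu² = 3266, Σv² = 2921, Σuv = 2774
nΣuv − ΣuΣv = 22192 − 23254 = -1062
nΣu² − (Σu)² = 26128 − 23716 = 2412; nΣv² − (Σv)² = 23368 − 22801 = 567
r = -1062 / √(2412 × 567) = -1062 / 1169.4460 ≈ -0.908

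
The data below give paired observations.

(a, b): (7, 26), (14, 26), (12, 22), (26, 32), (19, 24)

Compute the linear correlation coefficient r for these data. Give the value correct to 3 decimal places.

n = 5, Σa = 78, Σb = 130, Σa² = 1426, Σb² = 3436, Σab = 2098
nΣab − ΣaΣb = 10490 − 10140 = 350
nΣa² − (Σa)² = 7130 − 6084 = 1046; nΣb² − (Σb)² = 17180 − 16900 = 280
r = 350 / √(1046 × 280) = 350 / 541.1839 ≈ 0.647

0.647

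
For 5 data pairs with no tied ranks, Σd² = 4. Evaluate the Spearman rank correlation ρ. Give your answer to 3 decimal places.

0.800

ρ = 1 − 6Σd² / [n(n²−1)] = 1 − 6×4 / (5×24)
  = 1 − 24/120 = 1 − 0.2000 ≈ 0.800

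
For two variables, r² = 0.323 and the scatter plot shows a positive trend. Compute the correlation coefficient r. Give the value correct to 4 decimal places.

0.5683

|r| = √0.323 = 0.5683
The association is positive, so r = 0.5683.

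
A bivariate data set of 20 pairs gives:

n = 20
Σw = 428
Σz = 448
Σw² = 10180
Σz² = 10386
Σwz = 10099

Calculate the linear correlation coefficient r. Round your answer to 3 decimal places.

r = (nΣwz − ΣwΣz) / √[(nΣw² − (Σw)²)(nΣz² − (Σz)²)]
Numerator: 20×10099 − 428×448 = 10236
Denominator: √[(203600 − 183184)(207720 − 200704)] = √[20416 × 7016] = 11968.2353
r = 10236 / 11968.2353 ≈ 0.855

0.855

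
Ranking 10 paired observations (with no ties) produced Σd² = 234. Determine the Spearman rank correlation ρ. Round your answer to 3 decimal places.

ρ = 1 − 6Σd² / [n(n²−1)] = 1 − 6×234 / (10×99)
  = 1 − 1404/990 = 1 − 1.4182 ≈ -0.418

-0.418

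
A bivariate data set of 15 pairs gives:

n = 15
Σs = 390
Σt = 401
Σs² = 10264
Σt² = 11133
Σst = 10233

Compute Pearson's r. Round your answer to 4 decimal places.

-0.8529

r = (nΣst − ΣsΣt) / √[(nΣs² − (Σs)²)(nΣt² − (Σt)²)]
Numerator: 15×10233 − 390×401 = -2895
Denominator: √[(153960 − 152100)(166995 − 160801)] = √[1860 × 6194] = 3394.2363
r = -2895 / 3394.2363 ≈ -0.8529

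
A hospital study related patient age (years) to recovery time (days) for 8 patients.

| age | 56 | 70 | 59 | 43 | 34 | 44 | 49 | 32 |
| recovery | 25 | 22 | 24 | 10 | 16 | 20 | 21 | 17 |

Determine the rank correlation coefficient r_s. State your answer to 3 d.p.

Rank age: 6, 8, 7, 3, 2, 4, 5, 1
Rank recovery: 8, 6, 7, 1, 2, 4, 5, 3
d = rank(age) − rank(recovery): -2, 2, 0, 2, 0, 0, 0, -2; Σd² = 16
ρ = 1 − 6Σd² / [n(n²−1)] = 1 − 6×16 / (8×63) = 1 − 96/504 ≈ 0.810

0.810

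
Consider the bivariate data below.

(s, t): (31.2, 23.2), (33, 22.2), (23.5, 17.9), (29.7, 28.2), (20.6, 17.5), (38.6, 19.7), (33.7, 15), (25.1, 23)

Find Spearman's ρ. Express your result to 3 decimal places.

Rank s: 5, 6, 2, 4, 1, 8, 7, 3
Rank t: 7, 5, 3, 8, 2, 4, 1, 6
d = rank(s) − rank(t): -2, 1, -1, -4, -1, 4, 6, -3; Σd² = 84
ρ = 1 − 6Σd² / [n(n²−1)] = 1 − 6×84 / (8×63) = 1 − 504/504 ≈ 0.000

0.000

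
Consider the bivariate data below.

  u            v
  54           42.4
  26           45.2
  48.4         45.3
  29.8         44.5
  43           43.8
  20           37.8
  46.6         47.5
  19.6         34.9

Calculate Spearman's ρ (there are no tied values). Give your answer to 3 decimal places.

Rank u: 8, 3, 7, 4, 5, 2, 6, 1
Rank v: 3, 6, 7, 5, 4, 2, 8, 1
d = rank(u) − rank(v): 5, -3, 0, -1, 1, 0, -2, 0; Σd² = 40
ρ = 1 − 6Σd² / [n(n²−1)] = 1 − 6×40 / (8×63) = 1 − 240/504 ≈ 0.524

0.524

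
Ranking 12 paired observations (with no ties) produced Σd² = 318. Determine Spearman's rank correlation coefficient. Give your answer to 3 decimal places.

-0.112

ρ = 1 − 6Σd² / [n(n²−1)] = 1 − 6×318 / (12×143)
  = 1 − 1908/1716 = 1 − 1.1119 ≈ -0.112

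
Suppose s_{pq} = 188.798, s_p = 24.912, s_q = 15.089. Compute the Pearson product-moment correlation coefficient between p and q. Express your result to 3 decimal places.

r = Cov(p,q) / (s_p · s_q) = 188.798 / (24.912 × 15.089)
  = 188.798 / 375.8972 ≈ 0.502

0.502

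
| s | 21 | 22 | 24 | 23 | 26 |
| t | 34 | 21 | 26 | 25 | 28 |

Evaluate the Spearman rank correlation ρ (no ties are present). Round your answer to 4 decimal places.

Rank s: 1, 2, 4, 3, 5
Rank t: 5, 1, 3, 2, 4
d = rank(s) − rank(t): -4, 1, 1, 1, 1; Σd² = 20
ρ = 1 − 6Σd² / [n(n²−1)] = 1 − 6×20 / (5×24) = 1 − 120/120 ≈ 0.0000

0.0000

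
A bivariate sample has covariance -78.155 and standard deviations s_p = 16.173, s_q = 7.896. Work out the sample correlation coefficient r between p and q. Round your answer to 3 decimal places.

r = Cov(p,q) / (s_p · s_q) = -78.155 / (16.173 × 7.896)
  = -78.155 / 127.7020 ≈ -0.612

-0.612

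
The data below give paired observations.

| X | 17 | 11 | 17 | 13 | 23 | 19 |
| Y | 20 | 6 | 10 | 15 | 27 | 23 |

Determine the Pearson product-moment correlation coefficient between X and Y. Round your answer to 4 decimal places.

n = 6, ΣX = 100, ΣY = 101, ΣX² = 1758, ΣY² = 2019, ΣXY = 1829
nΣXY − ΣXΣY = 10974 − 10100 = 874
nΣX² − (ΣX)² = 10548 − 10000 = 548; nΣY² − (ΣY)² = 12114 − 10201 = 1913
r = 874 / √(548 × 1913) = 874 / 1023.8769 ≈ 0.8536

0.8536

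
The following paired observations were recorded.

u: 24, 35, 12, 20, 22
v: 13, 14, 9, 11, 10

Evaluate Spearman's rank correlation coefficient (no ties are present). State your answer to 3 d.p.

Rank u: 4, 5, 1, 2, 3
Rank v: 4, 5, 1, 3, 2
d = rank(u) − rank(v): 0, 0, 0, -1, 1; Σd² = 2
ρ = 1 − 6Σd² / [n(n²−1)] = 1 − 6×2 / (5×24) = 1 − 12/120 ≈ 0.900

0.900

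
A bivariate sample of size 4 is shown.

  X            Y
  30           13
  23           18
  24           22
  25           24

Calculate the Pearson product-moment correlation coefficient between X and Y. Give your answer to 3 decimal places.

-0.695

n = 4, ΣX = 102, ΣY = 77, ΣX² = 2630, ΣY² = 1553, ΣXY = 1932
nΣXY − ΣXΣY = 7728 − 7854 = -126
nΣX² − (ΣX)² = 10520 − 10404 = 116; nΣY² − (ΣY)² = 6212 − 5929 = 283
r = -126 / √(116 × 283) = -126 / 181.1850 ≈ -0.695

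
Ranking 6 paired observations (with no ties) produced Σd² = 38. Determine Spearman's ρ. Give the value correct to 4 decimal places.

-0.0857

ρ = 1 − 6Σd² / [n(n²−1)] = 1 − 6×38 / (6×35)
  = 1 − 228/210 = 1 − 1.08571 ≈ -0.0857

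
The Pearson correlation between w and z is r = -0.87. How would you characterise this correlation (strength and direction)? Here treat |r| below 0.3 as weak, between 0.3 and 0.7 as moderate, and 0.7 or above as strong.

r = -0.87 < 0 so the relationship is negative.
|r| = 0.87, which falls in the strong range.

strong negative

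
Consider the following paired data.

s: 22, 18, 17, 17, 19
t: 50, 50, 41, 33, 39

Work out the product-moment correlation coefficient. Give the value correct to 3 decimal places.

n = 5, Σs = 93, Σt = 213, Σs² = 1747, Σt² = 9291, Σst = 3999
nΣst − ΣsΣt = 19995 − 19809 = 186
nΣs² − (Σs)² = 8735 − 8649 = 86; nΣt² − (Σt)² = 46455 − 45369 = 1086
r = 186 / √(86 × 1086) = 186 / 305.6076 ≈ 0.609

0.609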